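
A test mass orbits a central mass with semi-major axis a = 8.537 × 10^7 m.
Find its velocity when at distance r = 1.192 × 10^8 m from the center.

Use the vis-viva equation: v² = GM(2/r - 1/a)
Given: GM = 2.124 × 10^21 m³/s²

Vis-viva: v = √(GM · (2/r − 1/a)).
2/r − 1/a = 2/1.192e+08 − 1/8.537e+07 = 5.06481e-09 m⁻¹.
v = √(2.124e+21 · 5.06481e-09) m/s ≈ 3.28e+06 m/s = 3280 km/s.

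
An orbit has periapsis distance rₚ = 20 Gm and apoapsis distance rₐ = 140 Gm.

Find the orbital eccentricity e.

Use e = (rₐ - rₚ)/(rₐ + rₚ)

Convert to SI: rₚ = 20 Gm = 2e+10 m; rₐ = 140 Gm = 1.4e+11 m.
e = (rₐ − rₚ) / (rₐ + rₚ).
e = (1.4e+11 − 2e+10) / (1.4e+11 + 2e+10) = 1.2e+11 / 1.6e+11 ≈ 0.75.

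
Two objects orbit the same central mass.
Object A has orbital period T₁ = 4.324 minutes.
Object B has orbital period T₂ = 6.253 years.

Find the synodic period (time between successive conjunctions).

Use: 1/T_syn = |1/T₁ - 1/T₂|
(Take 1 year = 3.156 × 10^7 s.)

Convert to SI: T₁ = 4.324 minutes = 259.44 s; T₂ = 6.253 years = 1.97345e+08 s.
T_syn = |T₁ · T₂ / (T₁ − T₂)|.
T_syn = |259.44 · 1.97345e+08 / (259.44 − 1.97345e+08)| s ≈ 259.4 s = 4.324 minutes.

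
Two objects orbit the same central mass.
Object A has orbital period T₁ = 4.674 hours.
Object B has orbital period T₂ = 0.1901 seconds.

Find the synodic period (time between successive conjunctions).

Convert to SI: T₁ = 4.674 hours = 16826.4 s.
T_syn = |T₁ · T₂ / (T₁ − T₂)|.
T_syn = |16826.4 · 0.1901 / (16826.4 − 0.1901)| s ≈ 0.1901 s = 0.1901 seconds.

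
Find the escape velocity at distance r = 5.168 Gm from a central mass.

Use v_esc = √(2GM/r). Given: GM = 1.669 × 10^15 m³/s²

Convert to SI: r = 5.168 Gm = 5.168e+09 m.
Escape velocity comes from setting total energy to zero: ½v² − GM/r = 0 ⇒ v_esc = √(2GM / r).
v_esc = √(2 · 1.669e+15 / 5.168e+09) m/s ≈ 803.7 m/s = 803.7 m/s.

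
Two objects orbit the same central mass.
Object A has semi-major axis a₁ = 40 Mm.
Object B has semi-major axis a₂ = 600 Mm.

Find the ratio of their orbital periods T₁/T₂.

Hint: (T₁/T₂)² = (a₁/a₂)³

Convert to SI: a₁ = 40 Mm = 4e+07 m; a₂ = 600 Mm = 6e+08 m.
From Kepler's third law, (T₁/T₂)² = (a₁/a₂)³, so T₁/T₂ = (a₁/a₂)^(3/2).
a₁/a₂ = 4e+07 / 6e+08 = 0.0666667.
T₁/T₂ = (0.0666667)^(3/2) ≈ 0.01721.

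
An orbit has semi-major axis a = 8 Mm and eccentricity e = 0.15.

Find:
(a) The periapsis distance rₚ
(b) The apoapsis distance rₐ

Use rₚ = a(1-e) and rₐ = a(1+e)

Convert to SI: a = 8 Mm = 8e+06 m.
(a) rₚ = a(1 − e) = 8e+06 · (1 − 0.15) = 8e+06 · 0.85 ≈ 6.8e+06 m = 6.8 Mm.
(b) rₐ = a(1 + e) = 8e+06 · (1 + 0.15) = 8e+06 · 1.15 ≈ 9.2e+06 m = 9.2 Mm.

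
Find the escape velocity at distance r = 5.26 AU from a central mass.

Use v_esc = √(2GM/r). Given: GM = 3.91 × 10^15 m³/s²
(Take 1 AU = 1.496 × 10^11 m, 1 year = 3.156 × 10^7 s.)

Convert to SI: r = 5.26 AU = 7.86896e+11 m.
Escape velocity comes from setting total energy to zero: ½v² − GM/r = 0 ⇒ v_esc = √(2GM / r).
v_esc = √(2 · 3.91e+15 / 7.86896e+11) m/s ≈ 99.69 m/s = 0.02103 AU/year.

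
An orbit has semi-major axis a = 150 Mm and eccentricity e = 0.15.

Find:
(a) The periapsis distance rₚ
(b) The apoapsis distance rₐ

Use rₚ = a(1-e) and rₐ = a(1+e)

Convert to SI: a = 150 Mm = 1.5e+08 m.
(a) rₚ = a(1 − e) = 1.5e+08 · (1 − 0.15) = 1.5e+08 · 0.85 ≈ 1.275e+08 m = 127.5 Mm.
(b) rₐ = a(1 + e) = 1.5e+08 · (1 + 0.15) = 1.5e+08 · 1.15 ≈ 1.725e+08 m = 172.5 Mm.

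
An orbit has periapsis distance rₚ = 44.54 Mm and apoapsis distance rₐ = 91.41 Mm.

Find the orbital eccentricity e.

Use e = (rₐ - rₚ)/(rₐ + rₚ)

Convert to SI: rₚ = 44.54 Mm = 4.454e+07 m; rₐ = 91.41 Mm = 9.141e+07 m.
e = (rₐ − rₚ) / (rₐ + rₚ).
e = (9.141e+07 − 4.454e+07) / (9.141e+07 + 4.454e+07) = 4.687e+07 / 1.3595e+08 ≈ 0.3448.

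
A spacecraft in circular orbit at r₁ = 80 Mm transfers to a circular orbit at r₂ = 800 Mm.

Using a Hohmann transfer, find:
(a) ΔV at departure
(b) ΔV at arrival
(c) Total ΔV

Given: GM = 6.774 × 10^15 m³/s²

Convert to SI: r₁ = 80 Mm = 8e+07 m; r₂ = 800 Mm = 8e+08 m.
Transfer semi-major axis: a_t = (r₁ + r₂)/2 = (8e+07 + 8e+08)/2 = 4.4e+08 m.
Circular speeds: v₁ = √(GM/r₁) = 9201.9 m/s, v₂ = √(GM/r₂) = 2909.9 m/s.
Transfer speeds (vis-viva v² = GM(2/r − 1/a_t)): v₁ᵗ = 12407.8 m/s, v₂ᵗ = 1240.78 m/s.
(a) ΔV₁ = |v₁ᵗ − v₁| ≈ 3206 m/s = 3.206 km/s.
(b) ΔV₂ = |v₂ − v₂ᵗ| ≈ 1669 m/s = 1.669 km/s.
(c) ΔV_total = ΔV₁ + ΔV₂ ≈ 4875 m/s = 4.875 km/s.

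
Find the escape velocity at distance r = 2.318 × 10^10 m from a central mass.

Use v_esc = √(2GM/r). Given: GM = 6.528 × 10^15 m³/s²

Escape velocity comes from setting total energy to zero: ½v² − GM/r = 0 ⇒ v_esc = √(2GM / r).
v_esc = √(2 · 6.528e+15 / 2.318e+10) m/s ≈ 750.5 m/s = 750.5 m/s.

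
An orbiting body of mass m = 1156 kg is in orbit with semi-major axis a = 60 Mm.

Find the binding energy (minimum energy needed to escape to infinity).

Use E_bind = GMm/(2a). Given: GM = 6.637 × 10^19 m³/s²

Convert to SI: a = 60 Mm = 6e+07 m.
Total orbital energy is E = −GMm/(2a); binding energy is E_bind = −E = GMm/(2a).
E_bind = 6.637e+19 · 1156 / (2 · 6e+07) J ≈ 6.394e+14 J = 639.4 TJ.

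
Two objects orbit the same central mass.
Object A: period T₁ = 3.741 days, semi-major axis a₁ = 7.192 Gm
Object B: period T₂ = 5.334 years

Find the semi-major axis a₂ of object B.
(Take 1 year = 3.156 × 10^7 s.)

Convert to SI: T₁ = 3.741 days = 323222 s; a₁ = 7.192 Gm = 7.192e+09 m; T₂ = 5.334 years = 1.68341e+08 s.
Kepler's third law: (T₁/T₂)² = (a₁/a₂)³ ⇒ a₂ = a₁ · (T₂/T₁)^(2/3).
T₂/T₁ = 1.68341e+08 / 323222 = 520.821.
a₂ = 7.192e+09 · (520.821)^(2/3) m ≈ 4.656e+11 m = 465.6 Gm.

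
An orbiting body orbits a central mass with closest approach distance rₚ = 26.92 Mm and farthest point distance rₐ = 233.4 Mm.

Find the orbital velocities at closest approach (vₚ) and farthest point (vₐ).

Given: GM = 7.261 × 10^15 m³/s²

Convert to SI: rₚ = 26.92 Mm = 2.692e+07 m; rₐ = 233.4 Mm = 2.334e+08 m.
Use the vis-viva equation v² = GM(2/r − 1/a) with a = (rₚ + rₐ)/2 = (2.692e+07 + 2.334e+08)/2 = 1.3016e+08 m.
vₚ = √(GM · (2/rₚ − 1/a)) = √(7.261e+15 · (2/2.692e+07 − 1/1.3016e+08)) m/s ≈ 2.199e+04 m/s = 21.99 km/s.
vₐ = √(GM · (2/rₐ − 1/a)) = √(7.261e+15 · (2/2.334e+08 − 1/1.3016e+08)) m/s ≈ 2537 m/s = 2.537 km/s.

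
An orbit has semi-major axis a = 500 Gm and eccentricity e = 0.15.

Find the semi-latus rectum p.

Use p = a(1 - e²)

Convert to SI: a = 500 Gm = 5e+11 m.
p = a (1 − e²).
p = 5e+11 · (1 − (0.15)²) = 5e+11 · 0.9775 ≈ 4.888e+11 m = 488.8 Gm.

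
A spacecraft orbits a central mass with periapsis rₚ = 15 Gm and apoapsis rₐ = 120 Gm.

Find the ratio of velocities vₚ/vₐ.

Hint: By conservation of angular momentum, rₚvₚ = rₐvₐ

Convert to SI: rₚ = 15 Gm = 1.5e+10 m; rₐ = 120 Gm = 1.2e+11 m.
Conservation of angular momentum gives rₚvₚ = rₐvₐ, so vₚ/vₐ = rₐ/rₚ.
vₚ/vₐ = 1.2e+11 / 1.5e+10 ≈ 8.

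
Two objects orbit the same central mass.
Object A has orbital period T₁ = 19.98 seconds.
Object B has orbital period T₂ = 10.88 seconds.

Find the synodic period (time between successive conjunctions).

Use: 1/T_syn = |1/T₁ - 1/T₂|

T_syn = |T₁ · T₂ / (T₁ − T₂)|.
T_syn = |19.98 · 10.88 / (19.98 − 10.88)| s ≈ 23.89 s = 23.89 seconds.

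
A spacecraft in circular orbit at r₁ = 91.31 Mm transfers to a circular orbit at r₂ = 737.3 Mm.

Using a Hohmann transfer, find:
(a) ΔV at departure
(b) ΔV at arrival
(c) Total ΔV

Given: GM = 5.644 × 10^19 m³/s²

Convert to SI: r₁ = 91.31 Mm = 9.131e+07 m; r₂ = 737.3 Mm = 7.373e+08 m.
Transfer semi-major axis: a_t = (r₁ + r₂)/2 = (9.131e+07 + 7.373e+08)/2 = 4.14305e+08 m.
Circular speeds: v₁ = √(GM/r₁) = 786202 m/s, v₂ = √(GM/r₂) = 276676 m/s.
Transfer speeds (vis-viva v² = GM(2/r − 1/a_t)): v₁ᵗ = 1.04881e+06 m/s, v₂ᵗ = 129888 m/s.
(a) ΔV₁ = |v₁ᵗ − v₁| ≈ 2.626e+05 m/s = 262.6 km/s.
(b) ΔV₂ = |v₂ − v₂ᵗ| ≈ 1.468e+05 m/s = 146.8 km/s.
(c) ΔV_total = ΔV₁ + ΔV₂ ≈ 4.094e+05 m/s = 409.4 km/s.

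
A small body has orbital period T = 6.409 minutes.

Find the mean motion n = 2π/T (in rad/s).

Convert to SI: T = 6.409 minutes = 384.54 s.
n = 2π / T.
n = 2π / 384.54 s ≈ 0.01634 rad/s.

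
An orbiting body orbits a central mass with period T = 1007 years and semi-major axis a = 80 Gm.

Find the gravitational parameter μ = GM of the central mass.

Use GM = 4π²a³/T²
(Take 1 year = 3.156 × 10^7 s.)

Convert to SI: T = 1007 years = 3.17809e+10 s; a = 80 Gm = 8e+10 m.
GM = 4π² · a³ / T².
GM = 4π² · (8e+10)³ / (3.17809e+10)² m³/s² ≈ 2.001e+13 m³/s² = 2.001 × 10^13 m³/s².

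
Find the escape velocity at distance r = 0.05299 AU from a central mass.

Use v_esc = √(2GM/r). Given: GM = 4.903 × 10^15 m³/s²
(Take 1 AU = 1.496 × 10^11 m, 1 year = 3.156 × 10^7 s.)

Convert to SI: r = 0.05299 AU = 7.9273e+09 m.
Escape velocity comes from setting total energy to zero: ½v² − GM/r = 0 ⇒ v_esc = √(2GM / r).
v_esc = √(2 · 4.903e+15 / 7.9273e+09) m/s ≈ 1112 m/s = 0.2346 AU/year.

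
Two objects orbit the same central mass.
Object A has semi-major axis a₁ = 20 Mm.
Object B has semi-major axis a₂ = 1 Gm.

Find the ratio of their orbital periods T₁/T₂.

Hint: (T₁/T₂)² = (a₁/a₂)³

Convert to SI: a₁ = 20 Mm = 2e+07 m; a₂ = 1 Gm = 1e+09 m.
From Kepler's third law, (T₁/T₂)² = (a₁/a₂)³, so T₁/T₂ = (a₁/a₂)^(3/2).
a₁/a₂ = 2e+07 / 1e+09 = 0.02.
T₁/T₂ = (0.02)^(3/2) ≈ 0.002828.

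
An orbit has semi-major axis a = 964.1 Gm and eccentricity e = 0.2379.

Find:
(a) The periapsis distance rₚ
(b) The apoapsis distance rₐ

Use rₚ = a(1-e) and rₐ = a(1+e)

Convert to SI: a = 964.1 Gm = 9.641e+11 m.
(a) rₚ = a(1 − e) = 9.641e+11 · (1 − 0.2379) = 9.641e+11 · 0.7621 ≈ 7.347e+11 m = 734.7 Gm.
(b) rₐ = a(1 + e) = 9.641e+11 · (1 + 0.2379) = 9.641e+11 · 1.2379 ≈ 1.193e+12 m = 1.193 Tm.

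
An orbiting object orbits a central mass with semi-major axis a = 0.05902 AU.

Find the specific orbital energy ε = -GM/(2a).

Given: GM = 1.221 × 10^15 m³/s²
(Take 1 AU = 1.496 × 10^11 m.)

Convert to SI: a = 0.05902 AU = 8.82939e+09 m.
ε = −GM / (2a).
ε = −1.221e+15 / (2 · 8.82939e+09) J/kg ≈ -6.914e+04 J/kg = -69.14 kJ/kg.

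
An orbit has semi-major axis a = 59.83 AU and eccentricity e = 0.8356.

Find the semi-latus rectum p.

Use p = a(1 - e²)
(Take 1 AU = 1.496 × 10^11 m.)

Convert to SI: a = 59.83 AU = 8.95057e+12 m.
p = a (1 − e²).
p = 8.95057e+12 · (1 − (0.8356)²) = 8.95057e+12 · 0.301773 ≈ 2.701e+12 m = 18.06 AU.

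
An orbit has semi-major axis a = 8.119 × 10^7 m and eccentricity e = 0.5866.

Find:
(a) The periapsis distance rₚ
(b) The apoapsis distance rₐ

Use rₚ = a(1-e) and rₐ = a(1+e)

(a) rₚ = a(1 − e) = 8.119e+07 · (1 − 0.5866) = 8.119e+07 · 0.4134 ≈ 3.356e+07 m = 3.356 × 10^7 m.
(b) rₐ = a(1 + e) = 8.119e+07 · (1 + 0.5866) = 8.119e+07 · 1.5866 ≈ 1.288e+08 m = 1.288 × 10^8 m.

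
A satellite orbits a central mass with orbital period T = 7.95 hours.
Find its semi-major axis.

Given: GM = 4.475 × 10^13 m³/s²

Convert to SI: T = 7.95 hours = 28620 s.
Invert Kepler's third law: a = (GM · T² / (4π²))^(1/3).
Substituting T = 28620 s and GM = 4.475e+13 m³/s²:
a = (4.475e+13 · (28620)² / (4π²))^(1/3) m
a ≈ 9.756e+06 m = 9.756 Mm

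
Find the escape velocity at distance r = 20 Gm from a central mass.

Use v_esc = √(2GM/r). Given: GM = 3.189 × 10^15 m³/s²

Convert to SI: r = 20 Gm = 2e+10 m.
Escape velocity comes from setting total energy to zero: ½v² − GM/r = 0 ⇒ v_esc = √(2GM / r).
v_esc = √(2 · 3.189e+15 / 2e+10) m/s ≈ 564.7 m/s = 564.7 m/s.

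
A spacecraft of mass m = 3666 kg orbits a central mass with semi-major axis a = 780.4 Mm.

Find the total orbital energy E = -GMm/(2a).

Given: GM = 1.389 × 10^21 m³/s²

Convert to SI: a = 780.4 Mm = 7.804e+08 m.
E = −GMm / (2a).
E = −1.389e+21 · 3666 / (2 · 7.804e+08) J ≈ -3.262e+15 J = -3.262 PJ.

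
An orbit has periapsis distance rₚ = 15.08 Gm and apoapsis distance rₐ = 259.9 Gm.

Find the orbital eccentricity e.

Convert to SI: rₚ = 15.08 Gm = 1.508e+10 m; rₐ = 259.9 Gm = 2.599e+11 m.
e = (rₐ − rₚ) / (rₐ + rₚ).
e = (2.599e+11 − 1.508e+10) / (2.599e+11 + 1.508e+10) = 2.4482e+11 / 2.7498e+11 ≈ 0.8903.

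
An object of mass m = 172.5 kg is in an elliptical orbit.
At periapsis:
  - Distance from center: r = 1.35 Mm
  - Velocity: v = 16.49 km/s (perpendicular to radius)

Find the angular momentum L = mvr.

Convert to SI: r = 1.35 Mm = 1.35e+06 m; v = 16.49 km/s = 16490 m/s.
Since v is perpendicular to r, L = m · v · r.
L = 172.5 · 16490 · 1.35e+06 kg·m²/s ≈ 3.84e+12 kg·m²/s.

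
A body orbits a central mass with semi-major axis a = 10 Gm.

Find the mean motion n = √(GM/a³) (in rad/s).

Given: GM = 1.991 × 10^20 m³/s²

Convert to SI: a = 10 Gm = 1e+10 m.
n = √(GM / a³).
n = √(1.991e+20 / (1e+10)³) rad/s ≈ 1.411e-05 rad/s.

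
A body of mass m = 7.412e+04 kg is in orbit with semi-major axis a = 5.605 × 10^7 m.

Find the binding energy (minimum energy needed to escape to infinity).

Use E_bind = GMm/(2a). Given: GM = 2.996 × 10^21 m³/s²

Total orbital energy is E = −GMm/(2a); binding energy is E_bind = −E = GMm/(2a).
E_bind = 2.996e+21 · 7.412e+04 / (2 · 5.605e+07) J ≈ 1.981e+18 J = 1.981 EJ.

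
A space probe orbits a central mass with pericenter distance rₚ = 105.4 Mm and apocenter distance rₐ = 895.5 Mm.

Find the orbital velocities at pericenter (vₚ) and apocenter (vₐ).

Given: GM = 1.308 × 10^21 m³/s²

Convert to SI: rₚ = 105.4 Mm = 1.054e+08 m; rₐ = 895.5 Mm = 8.955e+08 m.
Use the vis-viva equation v² = GM(2/r − 1/a) with a = (rₚ + rₐ)/2 = (1.054e+08 + 8.955e+08)/2 = 5.0045e+08 m.
vₚ = √(GM · (2/rₚ − 1/a)) = √(1.308e+21 · (2/1.054e+08 − 1/5.0045e+08)) m/s ≈ 4.712e+06 m/s = 4712 km/s.
vₐ = √(GM · (2/rₐ − 1/a)) = √(1.308e+21 · (2/8.955e+08 − 1/5.0045e+08)) m/s ≈ 5.546e+05 m/s = 554.6 km/s.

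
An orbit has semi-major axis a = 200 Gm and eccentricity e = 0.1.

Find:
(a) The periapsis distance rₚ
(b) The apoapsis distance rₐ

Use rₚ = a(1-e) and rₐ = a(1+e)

Convert to SI: a = 200 Gm = 2e+11 m.
(a) rₚ = a(1 − e) = 2e+11 · (1 − 0.1) = 2e+11 · 0.9 ≈ 1.8e+11 m = 180 Gm.
(b) rₐ = a(1 + e) = 2e+11 · (1 + 0.1) = 2e+11 · 1.1 ≈ 2.2e+11 m = 220 Gm.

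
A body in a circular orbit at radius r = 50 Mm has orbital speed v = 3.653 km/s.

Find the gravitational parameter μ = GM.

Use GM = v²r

Convert to SI: r = 50 Mm = 5e+07 m; v = 3.653 km/s = 3653 m/s.
For a circular orbit v² = GM/r, so GM = v² · r.
GM = (3653)² · 5e+07 m³/s² ≈ 6.672e+14 m³/s² = 6.672 × 10^14 m³/s².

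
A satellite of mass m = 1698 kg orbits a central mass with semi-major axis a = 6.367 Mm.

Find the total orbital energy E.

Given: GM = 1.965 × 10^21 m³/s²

Convert to SI: a = 6.367 Mm = 6.367e+06 m.
E = −GMm / (2a).
E = −1.965e+21 · 1698 / (2 · 6.367e+06) J ≈ -2.62e+17 J = -262 PJ.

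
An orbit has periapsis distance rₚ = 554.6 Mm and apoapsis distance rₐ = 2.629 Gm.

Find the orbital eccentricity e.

Convert to SI: rₚ = 554.6 Mm = 5.546e+08 m; rₐ = 2.629 Gm = 2.629e+09 m.
e = (rₐ − rₚ) / (rₐ + rₚ).
e = (2.629e+09 − 5.546e+08) / (2.629e+09 + 5.546e+08) = 2.0744e+09 / 3.1836e+09 ≈ 0.6516.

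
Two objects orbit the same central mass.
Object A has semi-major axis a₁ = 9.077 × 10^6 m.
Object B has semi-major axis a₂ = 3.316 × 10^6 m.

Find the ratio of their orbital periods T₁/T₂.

From Kepler's third law, (T₁/T₂)² = (a₁/a₂)³, so T₁/T₂ = (a₁/a₂)^(3/2).
a₁/a₂ = 9.077e+06 / 3.316e+06 = 2.73733.
T₁/T₂ = (2.73733)^(3/2) ≈ 4.529.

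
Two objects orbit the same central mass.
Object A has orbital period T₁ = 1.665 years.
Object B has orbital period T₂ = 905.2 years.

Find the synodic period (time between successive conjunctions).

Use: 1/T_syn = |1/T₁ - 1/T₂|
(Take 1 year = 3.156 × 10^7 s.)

Convert to SI: T₁ = 1.665 years = 5.25474e+07 s; T₂ = 905.2 years = 2.85681e+10 s.
T_syn = |T₁ · T₂ / (T₁ − T₂)|.
T_syn = |5.25474e+07 · 2.85681e+10 / (5.25474e+07 − 2.85681e+10)| s ≈ 5.264e+07 s = 1.668 years.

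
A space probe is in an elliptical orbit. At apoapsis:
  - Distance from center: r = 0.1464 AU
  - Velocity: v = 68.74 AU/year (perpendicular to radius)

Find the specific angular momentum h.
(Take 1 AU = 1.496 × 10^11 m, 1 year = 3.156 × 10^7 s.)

Convert to SI: r = 0.1464 AU = 2.19014e+10 m; v = 68.74 AU/year = 325840 m/s.
With v perpendicular to r, h = r · v.
h = 2.19014e+10 · 325840 m²/s ≈ 7.136e+15 m²/s.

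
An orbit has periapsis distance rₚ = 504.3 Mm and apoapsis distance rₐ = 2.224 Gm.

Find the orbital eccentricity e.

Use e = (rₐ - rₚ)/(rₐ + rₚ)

Convert to SI: rₚ = 504.3 Mm = 5.043e+08 m; rₐ = 2.224 Gm = 2.224e+09 m.
e = (rₐ − rₚ) / (rₐ + rₚ).
e = (2.224e+09 − 5.043e+08) / (2.224e+09 + 5.043e+08) = 1.7197e+09 / 2.7283e+09 ≈ 0.6303.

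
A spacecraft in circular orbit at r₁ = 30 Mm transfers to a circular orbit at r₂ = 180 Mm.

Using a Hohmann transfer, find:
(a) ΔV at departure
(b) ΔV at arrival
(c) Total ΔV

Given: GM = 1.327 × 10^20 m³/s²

Convert to SI: r₁ = 30 Mm = 3e+07 m; r₂ = 180 Mm = 1.8e+08 m.
Transfer semi-major axis: a_t = (r₁ + r₂)/2 = (3e+07 + 1.8e+08)/2 = 1.05e+08 m.
Circular speeds: v₁ = √(GM/r₁) = 2.10317e+06 m/s, v₂ = √(GM/r₂) = 858616 m/s.
Transfer speeds (vis-viva v² = GM(2/r − 1/a_t)): v₁ᵗ = 2.7537e+06 m/s, v₂ᵗ = 458950 m/s.
(a) ΔV₁ = |v₁ᵗ − v₁| ≈ 6.505e+05 m/s = 650.5 km/s.
(b) ΔV₂ = |v₂ − v₂ᵗ| ≈ 3.997e+05 m/s = 399.7 km/s.
(c) ΔV_total = ΔV₁ + ΔV₂ ≈ 1.05e+06 m/s = 1050 km/s.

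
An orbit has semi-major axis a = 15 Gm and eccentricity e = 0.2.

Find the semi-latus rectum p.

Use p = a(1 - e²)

Convert to SI: a = 15 Gm = 1.5e+10 m.
p = a (1 − e²).
p = 1.5e+10 · (1 − (0.2)²) = 1.5e+10 · 0.96 ≈ 1.44e+10 m = 14.4 Gm.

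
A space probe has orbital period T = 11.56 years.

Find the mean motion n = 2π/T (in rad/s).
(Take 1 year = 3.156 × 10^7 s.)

Convert to SI: T = 11.56 years = 3.64834e+08 s.
n = 2π / T.
n = 2π / 3.64834e+08 s ≈ 1.722e-08 rad/s.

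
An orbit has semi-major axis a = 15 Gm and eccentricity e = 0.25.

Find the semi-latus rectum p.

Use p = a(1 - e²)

Convert to SI: a = 15 Gm = 1.5e+10 m.
p = a (1 − e²).
p = 1.5e+10 · (1 − (0.25)²) = 1.5e+10 · 0.9375 ≈ 1.406e+10 m = 14.06 Gm.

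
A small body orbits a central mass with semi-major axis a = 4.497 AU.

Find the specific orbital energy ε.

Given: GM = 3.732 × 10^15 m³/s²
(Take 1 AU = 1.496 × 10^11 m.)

Convert to SI: a = 4.497 AU = 6.72751e+11 m.
ε = −GM / (2a).
ε = −3.732e+15 / (2 · 6.72751e+11) J/kg ≈ -2774 J/kg = -2.774 kJ/kg.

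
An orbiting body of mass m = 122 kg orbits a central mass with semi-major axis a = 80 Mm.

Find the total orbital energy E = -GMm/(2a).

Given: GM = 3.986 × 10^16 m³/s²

Convert to SI: a = 80 Mm = 8e+07 m.
E = −GMm / (2a).
E = −3.986e+16 · 122 / (2 · 8e+07) J ≈ -3.039e+10 J = -30.39 GJ.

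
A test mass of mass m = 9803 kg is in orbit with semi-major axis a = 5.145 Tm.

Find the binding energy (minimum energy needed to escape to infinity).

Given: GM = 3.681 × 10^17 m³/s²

Convert to SI: a = 5.145 Tm = 5.145e+12 m.
Total orbital energy is E = −GMm/(2a); binding energy is E_bind = −E = GMm/(2a).
E_bind = 3.681e+17 · 9803 / (2 · 5.145e+12) J ≈ 3.507e+08 J = 350.7 MJ.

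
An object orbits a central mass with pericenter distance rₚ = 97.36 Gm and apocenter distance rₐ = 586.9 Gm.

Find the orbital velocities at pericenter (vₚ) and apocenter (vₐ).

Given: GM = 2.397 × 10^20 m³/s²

Convert to SI: rₚ = 97.36 Gm = 9.736e+10 m; rₐ = 586.9 Gm = 5.869e+11 m.
Use the vis-viva equation v² = GM(2/r − 1/a) with a = (rₚ + rₐ)/2 = (9.736e+10 + 5.869e+11)/2 = 3.4213e+11 m.
vₚ = √(GM · (2/rₚ − 1/a)) = √(2.397e+20 · (2/9.736e+10 − 1/3.4213e+11)) m/s ≈ 6.499e+04 m/s = 64.99 km/s.
vₐ = √(GM · (2/rₐ − 1/a)) = √(2.397e+20 · (2/5.869e+11 − 1/3.4213e+11)) m/s ≈ 1.078e+04 m/s = 10.78 km/s.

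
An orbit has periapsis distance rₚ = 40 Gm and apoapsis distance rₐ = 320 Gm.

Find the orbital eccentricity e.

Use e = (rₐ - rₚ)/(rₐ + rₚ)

Convert to SI: rₚ = 40 Gm = 4e+10 m; rₐ = 320 Gm = 3.2e+11 m.
e = (rₐ − rₚ) / (rₐ + rₚ).
e = (3.2e+11 − 4e+10) / (3.2e+11 + 4e+10) = 2.8e+11 / 3.6e+11 ≈ 0.7778.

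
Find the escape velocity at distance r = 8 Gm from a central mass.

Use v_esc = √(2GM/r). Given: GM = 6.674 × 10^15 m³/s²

Convert to SI: r = 8 Gm = 8e+09 m.
Escape velocity comes from setting total energy to zero: ½v² − GM/r = 0 ⇒ v_esc = √(2GM / r).
v_esc = √(2 · 6.674e+15 / 8e+09) m/s ≈ 1292 m/s = 1.292 km/s.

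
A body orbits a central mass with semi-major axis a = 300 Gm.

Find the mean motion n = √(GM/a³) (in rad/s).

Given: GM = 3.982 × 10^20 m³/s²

Convert to SI: a = 300 Gm = 3e+11 m.
n = √(GM / a³).
n = √(3.982e+20 / (3e+11)³) rad/s ≈ 1.214e-07 rad/s.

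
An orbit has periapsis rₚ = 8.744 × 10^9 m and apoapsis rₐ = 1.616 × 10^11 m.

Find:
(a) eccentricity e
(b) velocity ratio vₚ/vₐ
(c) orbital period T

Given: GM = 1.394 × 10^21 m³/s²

(a) e = (rₐ − rₚ)/(rₐ + rₚ) = (1.616e+11 − 8.744e+09)/(1.616e+11 + 8.744e+09) ≈ 0.8973
(b) Conservation of angular momentum (rₚvₚ = rₐvₐ) gives vₚ/vₐ = rₐ/rₚ = 1.616e+11/8.744e+09 ≈ 18.48
(c) With a = (rₚ + rₐ)/2 = 8.5172e+10 m, T = 2π √(a³/GM) = 2π √((8.5172e+10)³/1.394e+21) s ≈ 4.183e+06 s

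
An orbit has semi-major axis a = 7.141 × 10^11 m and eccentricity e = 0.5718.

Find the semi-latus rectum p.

p = a (1 − e²).
p = 7.141e+11 · (1 − (0.5718)²) = 7.141e+11 · 0.673045 ≈ 4.806e+11 m = 4.806 × 10^11 m.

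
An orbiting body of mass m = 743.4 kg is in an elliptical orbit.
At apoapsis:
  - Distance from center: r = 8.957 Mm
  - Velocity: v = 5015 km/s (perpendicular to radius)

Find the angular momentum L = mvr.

Convert to SI: r = 8.957 Mm = 8.957e+06 m; v = 5015 km/s = 5.015e+06 m/s.
Since v is perpendicular to r, L = m · v · r.
L = 743.4 · 5.015e+06 · 8.957e+06 kg·m²/s ≈ 3.339e+16 kg·m²/s.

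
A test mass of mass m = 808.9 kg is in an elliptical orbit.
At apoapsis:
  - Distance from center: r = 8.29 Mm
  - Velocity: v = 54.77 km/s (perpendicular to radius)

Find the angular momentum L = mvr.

Convert to SI: r = 8.29 Mm = 8.29e+06 m; v = 54.77 km/s = 54770 m/s.
Since v is perpendicular to r, L = m · v · r.
L = 808.9 · 54770 · 8.29e+06 kg·m²/s ≈ 3.673e+14 kg·m²/s.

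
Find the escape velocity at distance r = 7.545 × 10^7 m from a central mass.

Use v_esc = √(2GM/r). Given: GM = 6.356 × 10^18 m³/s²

Escape velocity comes from setting total energy to zero: ½v² − GM/r = 0 ⇒ v_esc = √(2GM / r).
v_esc = √(2 · 6.356e+18 / 7.545e+07) m/s ≈ 4.105e+05 m/s = 410.5 km/s.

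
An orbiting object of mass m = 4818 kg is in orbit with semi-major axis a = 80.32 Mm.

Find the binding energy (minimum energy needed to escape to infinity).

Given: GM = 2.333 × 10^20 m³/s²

Convert to SI: a = 80.32 Mm = 8.032e+07 m.
Total orbital energy is E = −GMm/(2a); binding energy is E_bind = −E = GMm/(2a).
E_bind = 2.333e+20 · 4818 / (2 · 8.032e+07) J ≈ 6.997e+15 J = 6.997 PJ.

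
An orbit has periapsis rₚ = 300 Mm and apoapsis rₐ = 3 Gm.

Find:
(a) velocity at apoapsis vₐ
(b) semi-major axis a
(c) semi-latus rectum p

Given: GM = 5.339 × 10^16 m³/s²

Convert to SI: rₚ = 300 Mm = 3e+08 m; rₐ = 3 Gm = 3e+09 m.
(a) With a = (rₚ + rₐ)/2 = 1.65e+09 m, vₐ = √(GM (2/rₐ − 1/a)) = √(5.339e+16 · (2/3e+09 − 1/1.65e+09)) m/s ≈ 1799 m/s
(b) a = (rₚ + rₐ)/2 = (3e+08 + 3e+09)/2 ≈ 1.65e+09 m
(c) From a = (rₚ + rₐ)/2 = 1.65e+09 m and e = (rₐ − rₚ)/(rₐ + rₚ) = 0.818182, p = a(1 − e²) = 1.65e+09 · (1 − (0.818182)²) ≈ 5.455e+08 m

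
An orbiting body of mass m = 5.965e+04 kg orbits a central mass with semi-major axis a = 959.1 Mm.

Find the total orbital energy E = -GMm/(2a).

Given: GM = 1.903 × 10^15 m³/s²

Convert to SI: a = 959.1 Mm = 9.591e+08 m.
E = −GMm / (2a).
E = −1.903e+15 · 5.965e+04 / (2 · 9.591e+08) J ≈ -5.918e+10 J = -59.18 GJ.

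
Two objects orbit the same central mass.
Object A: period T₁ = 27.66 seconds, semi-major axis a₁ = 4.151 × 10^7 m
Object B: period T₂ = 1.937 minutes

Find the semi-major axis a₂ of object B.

Convert to SI: T₂ = 1.937 minutes = 116.22 s.
Kepler's third law: (T₁/T₂)² = (a₁/a₂)³ ⇒ a₂ = a₁ · (T₂/T₁)^(2/3).
T₂/T₁ = 116.22 / 27.66 = 4.20174.
a₂ = 4.151e+07 · (4.20174)^(2/3) m ≈ 1.081e+08 m = 1.081 × 10^8 m.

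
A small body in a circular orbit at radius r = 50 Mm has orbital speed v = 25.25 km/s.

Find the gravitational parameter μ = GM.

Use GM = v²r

Convert to SI: r = 50 Mm = 5e+07 m; v = 25.25 km/s = 25250 m/s.
For a circular orbit v² = GM/r, so GM = v² · r.
GM = (25250)² · 5e+07 m³/s² ≈ 3.188e+16 m³/s² = 3.188 × 10^16 m³/s².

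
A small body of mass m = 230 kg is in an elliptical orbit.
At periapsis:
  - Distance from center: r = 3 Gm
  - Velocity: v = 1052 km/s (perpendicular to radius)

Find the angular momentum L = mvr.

Convert to SI: r = 3 Gm = 3e+09 m; v = 1052 km/s = 1.052e+06 m/s.
Since v is perpendicular to r, L = m · v · r.
L = 230 · 1.052e+06 · 3e+09 kg·m²/s ≈ 7.259e+17 kg·m²/s.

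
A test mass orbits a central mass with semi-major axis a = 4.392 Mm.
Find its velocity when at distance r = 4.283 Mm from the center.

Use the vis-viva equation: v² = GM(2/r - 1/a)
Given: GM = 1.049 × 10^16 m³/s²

Convert to SI: a = 4.392 Mm = 4.392e+06 m; r = 4.283 Mm = 4.283e+06 m.
Vis-viva: v = √(GM · (2/r − 1/a)).
2/r − 1/a = 2/4.283e+06 − 1/4.392e+06 = 2.39276e-07 m⁻¹.
v = √(1.049e+16 · 2.39276e-07) m/s ≈ 5.01e+04 m/s = 50.1 km/s.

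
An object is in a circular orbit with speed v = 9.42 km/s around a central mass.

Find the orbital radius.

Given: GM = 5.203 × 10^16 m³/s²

Convert to SI: v = 9.42 km/s = 9420 m/s.
For a circular orbit, v² = GM / r, so r = GM / v².
r = 5.203e+16 / (9420)² m ≈ 5.863e+08 m = 5.863 × 10^8 m.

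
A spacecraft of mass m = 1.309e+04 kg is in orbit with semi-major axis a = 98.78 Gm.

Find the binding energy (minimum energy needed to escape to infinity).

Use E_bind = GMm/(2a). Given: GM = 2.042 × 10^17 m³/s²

Convert to SI: a = 98.78 Gm = 9.878e+10 m.
Total orbital energy is E = −GMm/(2a); binding energy is E_bind = −E = GMm/(2a).
E_bind = 2.042e+17 · 1.309e+04 / (2 · 9.878e+10) J ≈ 1.353e+10 J = 13.53 GJ.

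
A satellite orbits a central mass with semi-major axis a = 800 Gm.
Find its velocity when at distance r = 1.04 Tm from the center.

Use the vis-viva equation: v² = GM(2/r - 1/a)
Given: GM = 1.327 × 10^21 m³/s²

Convert to SI: a = 800 Gm = 8e+11 m; r = 1.04 Tm = 1.04e+12 m.
Vis-viva: v = √(GM · (2/r − 1/a)).
2/r − 1/a = 2/1.04e+12 − 1/8e+11 = 6.73077e-13 m⁻¹.
v = √(1.327e+21 · 6.73077e-13) m/s ≈ 2.989e+04 m/s = 29.89 km/s.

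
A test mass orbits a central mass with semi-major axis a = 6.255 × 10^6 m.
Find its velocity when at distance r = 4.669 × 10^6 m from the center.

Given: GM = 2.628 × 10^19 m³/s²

Vis-viva: v = √(GM · (2/r − 1/a)).
2/r − 1/a = 2/4.669e+06 − 1/6.255e+06 = 2.68485e-07 m⁻¹.
v = √(2.628e+19 · 2.68485e-07) m/s ≈ 2.656e+06 m/s = 2656 km/s.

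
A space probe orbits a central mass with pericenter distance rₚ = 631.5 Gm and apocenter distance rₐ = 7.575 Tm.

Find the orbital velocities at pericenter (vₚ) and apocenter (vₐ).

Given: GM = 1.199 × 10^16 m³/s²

Convert to SI: rₚ = 631.5 Gm = 6.315e+11 m; rₐ = 7.575 Tm = 7.575e+12 m.
Use the vis-viva equation v² = GM(2/r − 1/a) with a = (rₚ + rₐ)/2 = (6.315e+11 + 7.575e+12)/2 = 4.10325e+12 m.
vₚ = √(GM · (2/rₚ − 1/a)) = √(1.199e+16 · (2/6.315e+11 − 1/4.10325e+12)) m/s ≈ 187.2 m/s = 187.2 m/s.
vₐ = √(GM · (2/rₐ − 1/a)) = √(1.199e+16 · (2/7.575e+12 − 1/4.10325e+12)) m/s ≈ 15.61 m/s = 15.61 m/s.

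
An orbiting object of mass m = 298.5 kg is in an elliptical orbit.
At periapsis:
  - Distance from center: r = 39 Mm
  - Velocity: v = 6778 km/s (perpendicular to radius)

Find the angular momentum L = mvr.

Convert to SI: r = 39 Mm = 3.9e+07 m; v = 6778 km/s = 6.778e+06 m/s.
Since v is perpendicular to r, L = m · v · r.
L = 298.5 · 6.778e+06 · 3.9e+07 kg·m²/s ≈ 7.891e+16 kg·m²/s.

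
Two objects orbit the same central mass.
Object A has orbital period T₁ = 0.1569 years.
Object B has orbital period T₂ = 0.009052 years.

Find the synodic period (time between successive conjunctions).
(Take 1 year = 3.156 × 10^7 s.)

Convert to SI: T₁ = 0.1569 years = 4.95176e+06 s; T₂ = 0.009052 years = 285681 s.
T_syn = |T₁ · T₂ / (T₁ − T₂)|.
T_syn = |4.95176e+06 · 285681 / (4.95176e+06 − 285681)| s ≈ 3.032e+05 s = 0.009606 years.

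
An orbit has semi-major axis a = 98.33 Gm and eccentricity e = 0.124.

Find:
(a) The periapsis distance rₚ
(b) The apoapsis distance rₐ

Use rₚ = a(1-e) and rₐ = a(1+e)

Convert to SI: a = 98.33 Gm = 9.833e+10 m.
(a) rₚ = a(1 − e) = 9.833e+10 · (1 − 0.124) = 9.833e+10 · 0.876 ≈ 8.614e+10 m = 86.14 Gm.
(b) rₐ = a(1 + e) = 9.833e+10 · (1 + 0.124) = 9.833e+10 · 1.124 ≈ 1.105e+11 m = 110.5 Gm.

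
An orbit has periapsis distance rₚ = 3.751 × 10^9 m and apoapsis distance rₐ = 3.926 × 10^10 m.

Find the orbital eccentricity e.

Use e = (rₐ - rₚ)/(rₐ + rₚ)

e = (rₐ − rₚ) / (rₐ + rₚ).
e = (3.926e+10 − 3.751e+09) / (3.926e+10 + 3.751e+09) = 3.5509e+10 / 4.3011e+10 ≈ 0.8256.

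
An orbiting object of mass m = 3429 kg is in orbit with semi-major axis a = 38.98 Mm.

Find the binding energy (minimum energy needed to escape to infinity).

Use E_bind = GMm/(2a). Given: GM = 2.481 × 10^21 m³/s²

Convert to SI: a = 38.98 Mm = 3.898e+07 m.
Total orbital energy is E = −GMm/(2a); binding energy is E_bind = −E = GMm/(2a).
E_bind = 2.481e+21 · 3429 / (2 · 3.898e+07) J ≈ 1.091e+17 J = 109.1 PJ.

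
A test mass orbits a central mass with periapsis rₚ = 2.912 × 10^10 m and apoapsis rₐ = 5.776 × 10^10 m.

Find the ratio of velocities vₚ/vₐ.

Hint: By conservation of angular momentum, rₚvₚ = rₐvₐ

Conservation of angular momentum gives rₚvₚ = rₐvₐ, so vₚ/vₐ = rₐ/rₚ.
vₚ/vₐ = 5.776e+10 / 2.912e+10 ≈ 1.984.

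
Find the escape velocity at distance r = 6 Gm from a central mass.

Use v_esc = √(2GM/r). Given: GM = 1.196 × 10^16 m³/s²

Convert to SI: r = 6 Gm = 6e+09 m.
Escape velocity comes from setting total energy to zero: ½v² − GM/r = 0 ⇒ v_esc = √(2GM / r).
v_esc = √(2 · 1.196e+16 / 6e+09) m/s ≈ 1997 m/s = 1.997 km/s.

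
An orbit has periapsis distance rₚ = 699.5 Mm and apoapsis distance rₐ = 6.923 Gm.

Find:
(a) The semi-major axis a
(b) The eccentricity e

Convert to SI: rₚ = 699.5 Mm = 6.995e+08 m; rₐ = 6.923 Gm = 6.923e+09 m.
(a) a = (rₚ + rₐ) / 2 = (6.995e+08 + 6.923e+09) / 2 ≈ 3.811e+09 m = 3.811 Gm.
(b) e = (rₐ − rₚ) / (rₐ + rₚ) = (6.923e+09 − 6.995e+08) / (6.923e+09 + 6.995e+08) ≈ 0.8165.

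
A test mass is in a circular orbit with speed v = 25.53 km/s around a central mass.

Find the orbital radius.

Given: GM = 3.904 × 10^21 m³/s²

Convert to SI: v = 25.53 km/s = 25530 m/s.
For a circular orbit, v² = GM / r, so r = GM / v².
r = 3.904e+21 / (25530)² m ≈ 5.99e+12 m = 5.99 Tm.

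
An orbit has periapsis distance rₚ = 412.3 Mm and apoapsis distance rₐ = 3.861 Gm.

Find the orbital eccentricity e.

Convert to SI: rₚ = 412.3 Mm = 4.123e+08 m; rₐ = 3.861 Gm = 3.861e+09 m.
e = (rₐ − rₚ) / (rₐ + rₚ).
e = (3.861e+09 − 4.123e+08) / (3.861e+09 + 4.123e+08) = 3.4487e+09 / 4.2733e+09 ≈ 0.807.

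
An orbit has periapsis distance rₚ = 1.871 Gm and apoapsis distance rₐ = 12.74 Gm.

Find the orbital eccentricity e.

Convert to SI: rₚ = 1.871 Gm = 1.871e+09 m; rₐ = 12.74 Gm = 1.274e+10 m.
e = (rₐ − rₚ) / (rₐ + rₚ).
e = (1.274e+10 − 1.871e+09) / (1.274e+10 + 1.871e+09) = 1.0869e+10 / 1.4611e+10 ≈ 0.7439.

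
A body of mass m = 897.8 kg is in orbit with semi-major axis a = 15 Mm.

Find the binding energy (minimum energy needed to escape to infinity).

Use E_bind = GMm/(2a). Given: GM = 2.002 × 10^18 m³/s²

Convert to SI: a = 15 Mm = 1.5e+07 m.
Total orbital energy is E = −GMm/(2a); binding energy is E_bind = −E = GMm/(2a).
E_bind = 2.002e+18 · 897.8 / (2 · 1.5e+07) J ≈ 5.991e+13 J = 59.91 TJ.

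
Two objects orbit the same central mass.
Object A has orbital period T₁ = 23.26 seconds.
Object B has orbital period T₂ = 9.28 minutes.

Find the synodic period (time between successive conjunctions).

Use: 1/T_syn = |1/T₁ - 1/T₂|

Convert to SI: T₂ = 9.28 minutes = 556.8 s.
T_syn = |T₁ · T₂ / (T₁ − T₂)|.
T_syn = |23.26 · 556.8 / (23.26 − 556.8)| s ≈ 24.27 s = 24.27 seconds.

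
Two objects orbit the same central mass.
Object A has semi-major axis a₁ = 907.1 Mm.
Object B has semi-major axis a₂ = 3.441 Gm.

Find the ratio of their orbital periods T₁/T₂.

Convert to SI: a₁ = 907.1 Mm = 9.071e+08 m; a₂ = 3.441 Gm = 3.441e+09 m.
From Kepler's third law, (T₁/T₂)² = (a₁/a₂)³, so T₁/T₂ = (a₁/a₂)^(3/2).
a₁/a₂ = 9.071e+08 / 3.441e+09 = 0.263615.
T₁/T₂ = (0.263615)^(3/2) ≈ 0.1353.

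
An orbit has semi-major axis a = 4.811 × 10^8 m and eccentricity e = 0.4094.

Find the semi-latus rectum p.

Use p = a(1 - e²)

p = a (1 − e²).
p = 4.811e+08 · (1 − (0.4094)²) = 4.811e+08 · 0.832392 ≈ 4.005e+08 m = 4.005 × 10^8 m.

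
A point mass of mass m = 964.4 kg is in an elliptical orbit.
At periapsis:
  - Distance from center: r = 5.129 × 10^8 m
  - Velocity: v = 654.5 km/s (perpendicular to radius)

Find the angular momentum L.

Convert to SI: v = 654.5 km/s = 654500 m/s.
Since v is perpendicular to r, L = m · v · r.
L = 964.4 · 654500 · 5.129e+08 kg·m²/s ≈ 3.237e+17 kg·m²/s.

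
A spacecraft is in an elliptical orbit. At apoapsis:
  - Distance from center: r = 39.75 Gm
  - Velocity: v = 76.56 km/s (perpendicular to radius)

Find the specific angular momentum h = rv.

Convert to SI: r = 39.75 Gm = 3.975e+10 m; v = 76.56 km/s = 76560 m/s.
With v perpendicular to r, h = r · v.
h = 3.975e+10 · 76560 m²/s ≈ 3.043e+15 m²/s.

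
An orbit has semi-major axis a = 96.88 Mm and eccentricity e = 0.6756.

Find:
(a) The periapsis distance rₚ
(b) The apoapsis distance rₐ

Convert to SI: a = 96.88 Mm = 9.688e+07 m.
(a) rₚ = a(1 − e) = 9.688e+07 · (1 − 0.6756) = 9.688e+07 · 0.3244 ≈ 3.143e+07 m = 31.43 Mm.
(b) rₐ = a(1 + e) = 9.688e+07 · (1 + 0.6756) = 9.688e+07 · 1.6756 ≈ 1.623e+08 m = 162.3 Mm.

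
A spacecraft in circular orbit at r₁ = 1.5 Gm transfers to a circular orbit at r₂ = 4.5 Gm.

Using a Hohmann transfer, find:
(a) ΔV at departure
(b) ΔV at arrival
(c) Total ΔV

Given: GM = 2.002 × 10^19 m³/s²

Convert to SI: r₁ = 1.5 Gm = 1.5e+09 m; r₂ = 4.5 Gm = 4.5e+09 m.
Transfer semi-major axis: a_t = (r₁ + r₂)/2 = (1.5e+09 + 4.5e+09)/2 = 3e+09 m.
Circular speeds: v₁ = √(GM/r₁) = 115528 m/s, v₂ = √(GM/r₂) = 66700 m/s.
Transfer speeds (vis-viva v² = GM(2/r − 1/a_t)): v₁ᵗ = 141492 m/s, v₂ᵗ = 47164 m/s.
(a) ΔV₁ = |v₁ᵗ − v₁| ≈ 2.596e+04 m/s = 25.96 km/s.
(b) ΔV₂ = |v₂ − v₂ᵗ| ≈ 1.954e+04 m/s = 19.54 km/s.
(c) ΔV_total = ΔV₁ + ΔV₂ ≈ 4.55e+04 m/s = 45.5 km/s.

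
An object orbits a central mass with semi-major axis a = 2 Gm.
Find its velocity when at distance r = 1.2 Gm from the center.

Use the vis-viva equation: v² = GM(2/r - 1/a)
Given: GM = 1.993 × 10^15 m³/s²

Convert to SI: a = 2 Gm = 2e+09 m; r = 1.2 Gm = 1.2e+09 m.
Vis-viva: v = √(GM · (2/r − 1/a)).
2/r − 1/a = 2/1.2e+09 − 1/2e+09 = 1.16667e-09 m⁻¹.
v = √(1.993e+15 · 1.16667e-09) m/s ≈ 1525 m/s = 1.525 km/s.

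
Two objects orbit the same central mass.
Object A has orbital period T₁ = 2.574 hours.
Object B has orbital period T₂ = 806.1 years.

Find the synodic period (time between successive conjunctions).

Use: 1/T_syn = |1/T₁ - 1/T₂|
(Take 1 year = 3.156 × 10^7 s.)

Convert to SI: T₁ = 2.574 hours = 9266.4 s; T₂ = 806.1 years = 2.54405e+10 s.
T_syn = |T₁ · T₂ / (T₁ − T₂)|.
T_syn = |9266.4 · 2.54405e+10 / (9266.4 − 2.54405e+10)| s ≈ 9266 s = 2.574 hours.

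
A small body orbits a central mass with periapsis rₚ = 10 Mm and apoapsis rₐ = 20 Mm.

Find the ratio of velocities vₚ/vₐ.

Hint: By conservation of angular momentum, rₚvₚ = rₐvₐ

Convert to SI: rₚ = 10 Mm = 1e+07 m; rₐ = 20 Mm = 2e+07 m.
Conservation of angular momentum gives rₚvₚ = rₐvₐ, so vₚ/vₐ = rₐ/rₚ.
vₚ/vₐ = 2e+07 / 1e+07 ≈ 2.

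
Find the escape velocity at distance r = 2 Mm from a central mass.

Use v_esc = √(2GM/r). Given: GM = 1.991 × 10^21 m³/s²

Convert to SI: r = 2 Mm = 2e+06 m.
Escape velocity comes from setting total energy to zero: ½v² − GM/r = 0 ⇒ v_esc = √(2GM / r).
v_esc = √(2 · 1.991e+21 / 2e+06) m/s ≈ 4.462e+07 m/s = 4.462e+04 km/s.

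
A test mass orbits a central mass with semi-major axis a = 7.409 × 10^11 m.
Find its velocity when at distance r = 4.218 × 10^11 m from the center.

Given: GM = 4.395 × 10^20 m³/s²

Vis-viva: v = √(GM · (2/r − 1/a)).
2/r − 1/a = 2/4.218e+11 − 1/7.409e+11 = 3.39187e-12 m⁻¹.
v = √(4.395e+20 · 3.39187e-12) m/s ≈ 3.861e+04 m/s = 38.61 km/s.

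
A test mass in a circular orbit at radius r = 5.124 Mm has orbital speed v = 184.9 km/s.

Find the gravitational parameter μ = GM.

Convert to SI: r = 5.124 Mm = 5.124e+06 m; v = 184.9 km/s = 184900 m/s.
For a circular orbit v² = GM/r, so GM = v² · r.
GM = (184900)² · 5.124e+06 m³/s² ≈ 1.752e+17 m³/s² = 1.752 × 10^17 m³/s².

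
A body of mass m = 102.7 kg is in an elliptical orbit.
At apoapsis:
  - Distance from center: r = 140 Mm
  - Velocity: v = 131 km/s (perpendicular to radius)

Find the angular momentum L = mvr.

Convert to SI: r = 140 Mm = 1.4e+08 m; v = 131 km/s = 131000 m/s.
Since v is perpendicular to r, L = m · v · r.
L = 102.7 · 131000 · 1.4e+08 kg·m²/s ≈ 1.884e+15 kg·m²/s.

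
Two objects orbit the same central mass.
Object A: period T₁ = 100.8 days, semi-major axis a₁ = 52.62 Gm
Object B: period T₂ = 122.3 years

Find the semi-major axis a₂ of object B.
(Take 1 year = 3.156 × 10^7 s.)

Convert to SI: T₁ = 100.8 days = 8.70912e+06 s; a₁ = 52.62 Gm = 5.262e+10 m; T₂ = 122.3 years = 3.85979e+09 s.
Kepler's third law: (T₁/T₂)² = (a₁/a₂)³ ⇒ a₂ = a₁ · (T₂/T₁)^(2/3).
T₂/T₁ = 3.85979e+09 / 8.70912e+06 = 443.189.
a₂ = 5.262e+10 · (443.189)^(2/3) m ≈ 3.059e+12 m = 3.059 Tm.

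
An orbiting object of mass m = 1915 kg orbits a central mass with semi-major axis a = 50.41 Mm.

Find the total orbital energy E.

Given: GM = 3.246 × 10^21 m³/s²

Convert to SI: a = 50.41 Mm = 5.041e+07 m.
E = −GMm / (2a).
E = −3.246e+21 · 1915 / (2 · 5.041e+07) J ≈ -6.166e+16 J = -61.66 PJ.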